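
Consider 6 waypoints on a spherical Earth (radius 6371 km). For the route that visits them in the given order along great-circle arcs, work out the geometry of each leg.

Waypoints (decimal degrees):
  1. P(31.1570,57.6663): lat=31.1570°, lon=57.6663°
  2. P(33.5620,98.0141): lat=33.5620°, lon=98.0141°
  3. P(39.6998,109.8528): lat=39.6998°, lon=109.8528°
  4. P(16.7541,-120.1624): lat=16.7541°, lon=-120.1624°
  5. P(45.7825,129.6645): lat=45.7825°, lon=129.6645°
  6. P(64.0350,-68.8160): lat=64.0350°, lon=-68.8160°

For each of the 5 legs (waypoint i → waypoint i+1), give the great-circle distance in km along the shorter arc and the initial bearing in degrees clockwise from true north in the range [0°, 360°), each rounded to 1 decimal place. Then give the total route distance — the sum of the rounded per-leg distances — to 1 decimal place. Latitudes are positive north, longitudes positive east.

Leg 1: φ1=0.5437922, φ2=0.5857674, Δφ=0.0419752, Δλ=0.7042020 rad; a=sin²(Δφ/2)+cosφ1·cosφ2·sin²(Δλ/2)=0.0852521530; c=2·atan2(√a, √(1-a))=0.592592193; dist=6371·c=3775.405 ≈ 3775.4 km; running total=3775.4 km
Leg 1 bearing: y=sinΔλ·cosφ2=0.53949222, x=cosφ1·sinφ2-sinφ1·cosφ2·cosΔλ=0.14451656; θ=atan2(y, x)=75.0040° ≈ 75.0°
Leg 2: φ1=0.5857674, φ2=0.6928922, Δφ=0.1071248, Δλ=0.2066243 rad; a=sin²(Δφ/2)+cosφ1·cosφ2·sin²(Δλ/2)=0.0096849499; c=2·atan2(√a, √(1-a))=0.197143384; dist=6371·c=1256.001 ≈ 1256.0 km; running total=5031.4 km
Leg 2 bearing: y=sinΔλ·cosφ2=0.15784830, x=cosφ1·sinφ2-sinφ1·cosφ2·cosΔλ=0.11596776; θ=atan2(y, x)=53.6961° ≈ 53.7°
Leg 3: φ1=0.6928922, φ2=0.2924142, Δφ=-0.4004780, Δλ=-4.0145226 rad; a=sin²(Δφ/2)+cosφ1·cosφ2·sin²(Δλ/2)=0.6446424536; c=2·atan2(√a, √(1-a))=1.864276046; dist=6371·c=11877.303 ≈ 11877.3 km; running total=16908.7 km
Leg 3 bearing: y=sinΔλ·cosφ2=0.73368968, x=cosφ1·sinφ2-sinφ1·cosφ2·cosΔλ=0.61482818; θ=atan2(y, x)=50.0372° ≈ 50.0°
Leg 4: φ1=0.2924142, φ2=0.7990554, Δφ=0.5066412, Δλ=4.3603020 rad; a=sin²(Δφ/2)+cosφ1·cosφ2·sin²(Δλ/2)=0.5118452419; c=2·atan2(√a, √(1-a))=1.594489027; dist=6371·c=10158.490 ≈ 10158.5 km; running total=27067.2 km
Leg 4 bearing: y=sinΔλ·cosφ2=-0.65460304, x=cosφ1·sinφ2-sinφ1·cosφ2·cosΔλ=0.75560150; θ=atan2(y, x)=-40.9035° <0 so +360° → 319.0965° ≈ 319.1°
Leg 5: φ1=0.7990554, φ2=1.1176216, Δφ=0.3185662, Δλ=-3.4641382 rad; a=sin²(Δφ/2)+cosφ1·cosφ2·sin²(Δλ/2)=0.3226146665; c=2·atan2(√a, √(1-a))=1.208127559; dist=6371·c=7696.981 ≈ 7697.0 km; running total=34764.2 km
Leg 5 bearing: y=sinΔλ·cosφ2=0.13878165, x=cosφ1·sinφ2-sinφ1·cosφ2·cosΔλ=0.92459582; θ=atan2(y, x)=8.5364° ≈ 8.5°

Leg 1: dist=3775.4 km, bearing=75.0°
Leg 2: dist=1256.0 km, bearing=53.7°
Leg 3: dist=11877.3 km, bearing=50.0°
Leg 4: dist=10158.5 km, bearing=319.1°
Leg 5: dist=7697.0 km, bearing=8.5°
Total: 34764.2 km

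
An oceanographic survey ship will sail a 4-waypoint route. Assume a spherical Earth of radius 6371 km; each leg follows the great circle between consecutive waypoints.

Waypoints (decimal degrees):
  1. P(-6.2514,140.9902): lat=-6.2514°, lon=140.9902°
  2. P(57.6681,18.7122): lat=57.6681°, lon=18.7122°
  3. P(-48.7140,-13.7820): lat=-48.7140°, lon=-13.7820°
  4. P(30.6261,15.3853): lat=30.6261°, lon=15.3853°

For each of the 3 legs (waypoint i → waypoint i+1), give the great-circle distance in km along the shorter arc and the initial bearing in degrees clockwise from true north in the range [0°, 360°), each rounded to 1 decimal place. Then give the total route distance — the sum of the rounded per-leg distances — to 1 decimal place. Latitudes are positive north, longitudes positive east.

Leg 1: φ1=-0.1091075, φ2=1.0064982, Δφ=1.1156057, Δλ=-2.1341537 rad; a=sin²(Δφ/2)+cosφ1·cosφ2·sin²(Δλ/2)=0.6879605311; c=2·atan2(√a, √(1-a))=1.956186869; dist=6371·c=12462.867 ≈ 12462.9 km; running total=12462.9 km
Leg 1 bearing: y=sinΔλ·cosφ2=-0.45217506, x=cosφ1·sinφ2-sinφ1·cosφ2·cosΔλ=0.80883933; θ=atan2(y, x)=-29.2070° <0 so +360° → 330.7930° ≈ 330.8°
Leg 2: φ1=1.0064982, φ2=-0.8502197, Δφ=-1.8567179, Δλ=-0.5671308 rad; a=sin²(Δφ/2)+cosφ1·cosφ2·sin²(Δλ/2)=0.6686437416; c=2·atan2(√a, √(1-a))=1.914830372; dist=6371·c=12199.384 ≈ 12199.4 km; running total=24662.3 km
Leg 2 bearing: y=sinΔλ·cosφ2=-0.35446366, x=cosφ1·sinφ2-sinφ1·cosφ2·cosΔλ=-0.87211964; θ=atan2(y, x)=-157.8812° <0 so +360° → 202.1188° ≈ 202.1°
Leg 3: φ1=-0.8502197, φ2=0.5345263, Δφ=1.3847460, Δλ=0.5090654 rad; a=sin²(Δφ/2)+cosφ1·cosφ2·sin²(Δλ/2)=0.4435077225; c=2·atan2(√a, √(1-a))=1.457569996; dist=6371·c=9286.178 ≈ 9286.2 km; running total=33948.5 km
Leg 3 bearing: y=sinΔλ·cosφ2=0.41937937, x=cosφ1·sinφ2-sinφ1·cosφ2·cosΔλ=0.90075270; θ=atan2(y, x)=24.9661° ≈ 25.0°

Leg 1: dist=12462.9 km, bearing=330.8°
Leg 2: dist=12199.4 km, bearing=202.1°
Leg 3: dist=9286.2 km, bearing=25.0°
Total: 33948.5 km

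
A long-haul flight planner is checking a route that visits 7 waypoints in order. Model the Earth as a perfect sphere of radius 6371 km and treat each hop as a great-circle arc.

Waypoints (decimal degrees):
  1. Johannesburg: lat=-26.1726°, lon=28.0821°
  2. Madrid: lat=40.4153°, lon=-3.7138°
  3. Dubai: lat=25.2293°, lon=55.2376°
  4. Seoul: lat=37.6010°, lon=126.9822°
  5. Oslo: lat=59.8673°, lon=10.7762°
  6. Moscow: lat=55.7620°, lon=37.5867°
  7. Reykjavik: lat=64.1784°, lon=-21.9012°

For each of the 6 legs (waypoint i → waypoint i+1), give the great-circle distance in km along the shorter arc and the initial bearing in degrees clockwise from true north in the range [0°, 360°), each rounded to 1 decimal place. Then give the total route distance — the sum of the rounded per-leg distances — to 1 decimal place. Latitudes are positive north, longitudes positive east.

Leg 1: dist=8101.1 km, bearing=335.2°
Leg 2: dist=5652.5 km, bearing=88.4°
Leg 3: dist=6784.5 km, bearing=59.3°
Leg 4: dist=7715.4 km, bearing=331.2°
Leg 5: dist=1639.5 km, bearing=94.3°
Leg 6: dist=3303.0 km, bearing=310.8°
Total: 33196.0 km

Leg 1: φ1=-0.4567980, φ2=0.7053801, Δφ=1.1621781, Δλ=-0.5549431 rad; a=sin²(Δφ/2)+cosφ1·cosφ2·sin²(Δλ/2)=0.3526005790; c=2·atan2(√a, √(1-a))=1.271551328; dist=6371·c=8101.054 ≈ 8101.1 km; running total=8101.1 km
Leg 1 bearing: y=sinΔλ·cosφ2=-0.40115950, x=cosφ1·sinφ2-sinφ1·cosφ2·cosΔλ=0.86727429; θ=atan2(y, x)=-24.8230° <0 so +360° → 335.1770° ≈ 335.2°
Leg 2: φ1=0.7053801, φ2=0.4403344, Δφ=-0.2650457, Δλ=1.0288960 rad; a=sin²(Δφ/2)+cosφ1·cosφ2·sin²(Δλ/2)=0.1842152628; c=2·atan2(√a, √(1-a))=0.887220486; dist=6371·c=5652.482 ≈ 5652.5 km; running total=13753.6 km
Leg 2 bearing: y=sinΔλ·cosφ2=0.77500595, x=cosφ1·sinφ2-sinφ1·cosφ2·cosΔλ=0.02204039; θ=atan2(y, x)=88.3710° ≈ 88.4°
Leg 3: φ1=0.4403344, φ2=0.6562613, Δφ=0.2159269, Δλ=1.2521795 rad; a=sin²(Δφ/2)+cosφ1·cosφ2·sin²(Δλ/2)=0.2577075482; c=2·atan2(√a, √(1-a))=1.064907756; dist=6371·c=6784.527 ≈ 6784.5 km; running total=20538.1 km
Leg 3 bearing: y=sinΔλ·cosφ2=0.75240328, x=cosφ1·sinφ2-sinφ1·cosφ2·cosΔλ=0.44616900; θ=atan2(y, x)=59.3324° ≈ 59.3°
Leg 4: φ1=0.6562613, φ2=1.0448815, Δφ=0.3886202, Δλ=-2.0281773 rad; a=sin²(Δφ/2)+cosφ1·cosφ2·sin²(Δλ/2)=0.3239656111; c=2·atan2(√a, √(1-a))=1.211015846; dist=6371·c=7715.382 ≈ 7715.4 km; running total=28253.5 km
Leg 4 bearing: y=sinΔλ·cosφ2=-0.45040445, x=cosφ1·sinφ2-sinφ1·cosφ2·cosΔλ=0.82047755; θ=atan2(y, x)=-28.7648° <0 so +360° → 331.2352° ≈ 331.2°
Leg 5: φ1=1.0448815, φ2=0.9732305, Δφ=-0.0716510, Δλ=0.4679315 rad; a=sin²(Δφ/2)+cosφ1·cosφ2·sin²(Δλ/2)=0.0164638150; c=2·atan2(√a, √(1-a))=0.257332231; dist=6371·c=1639.464 ≈ 1639.5 km; running total=29893.0 km
Leg 5 bearing: y=sinΔλ·cosφ2=0.25377007, x=cosφ1·sinφ2-sinφ1·cosφ2·cosΔλ=-0.01928169; θ=atan2(y, x)=94.3450° ≈ 94.3°
Leg 6: φ1=0.9732305, φ2=1.1201244, Δφ=0.1468939, Δλ=-1.0382597 rad; a=sin²(Δφ/2)+cosφ1·cosφ2·sin²(Δλ/2)=0.0657052185; c=2·atan2(√a, √(1-a))=0.518447454; dist=6371·c=3303.029 ≈ 3303.0 km; running total=33196.0 km
Leg 6 bearing: y=sinΔλ·cosφ2=-0.37525353, x=cosφ1·sinφ2-sinφ1·cosφ2·cosΔλ=0.32363090; θ=atan2(y, x)=-49.2244° <0 so +360° → 310.7756° ≈ 310.8°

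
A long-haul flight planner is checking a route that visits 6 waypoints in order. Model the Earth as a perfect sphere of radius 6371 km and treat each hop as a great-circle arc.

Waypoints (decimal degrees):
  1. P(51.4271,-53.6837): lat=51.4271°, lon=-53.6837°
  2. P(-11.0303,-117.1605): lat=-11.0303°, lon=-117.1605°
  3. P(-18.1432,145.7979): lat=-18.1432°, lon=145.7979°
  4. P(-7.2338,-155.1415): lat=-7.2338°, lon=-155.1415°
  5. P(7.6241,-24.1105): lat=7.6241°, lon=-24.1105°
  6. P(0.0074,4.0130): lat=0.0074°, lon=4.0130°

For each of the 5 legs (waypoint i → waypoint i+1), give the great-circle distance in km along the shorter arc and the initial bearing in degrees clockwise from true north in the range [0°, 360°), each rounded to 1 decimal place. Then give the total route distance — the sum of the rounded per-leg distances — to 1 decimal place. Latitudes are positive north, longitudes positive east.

Leg 1: dist=9217.4 km, bearing=242.3°
Leg 2: dist=10356.6 km, bearing=250.8°
Leg 3: dist=6494.5 km, bearing=87.4°
Leg 4: dist=14618.5 km, bearing=86.2°
Leg 5: dist=3230.8 km, bearing=103.9°
Total: 43917.8 km

Leg 1: φ1=0.8975722, φ2=-0.1925151, Δφ=-1.0900873, Δλ=-1.1078792 rad; a=sin²(Δφ/2)+cosφ1·cosφ2·sin²(Δλ/2)=0.4381461780; c=2·atan2(√a, √(1-a))=1.446770961; dist=6371·c=9217.378 ≈ 9217.4 km; running total=9217.4 km
Leg 1 bearing: y=sinΔλ·cosφ2=-0.87822406, x=cosφ1·sinφ2-sinφ1·cosφ2·cosΔλ=-0.46197285; θ=atan2(y, x)=-117.7457° <0 so +360° → 242.2543° ≈ 242.3°
Leg 2: φ1=-0.1925151, φ2=-0.3166586, Δφ=-0.1241435, Δλ=4.5894899 rad; a=sin²(Δφ/2)+cosφ1·cosφ2·sin²(Δλ/2)=0.5273822961; c=2·atan2(√a, √(1-a))=1.625588331; dist=6371·c=10356.623 ≈ 10356.6 km; running total=19574.0 km
Leg 2 bearing: y=sinΔλ·cosφ2=-0.94311363, x=cosφ1·sinφ2-sinφ1·cosφ2·cosΔλ=-0.32792913; θ=atan2(y, x)=-109.1730° <0 so +360° → 250.8270° ≈ 250.8°
Leg 3: φ1=-0.3166586, φ2=-0.1262536, Δφ=0.1904049, Δλ=-5.2523834 rad; a=sin²(Δφ/2)+cosφ1·cosφ2·sin²(Δλ/2)=0.2380546880; c=2·atan2(√a, √(1-a))=1.019384149; dist=6371·c=6494.496 ≈ 6494.5 km; running total=26068.5 km
Leg 3 bearing: y=sinΔλ·cosφ2=0.85088468, x=cosφ1·sinφ2-sinφ1·cosφ2·cosΔλ=0.03916462; θ=atan2(y, x)=87.3646° ≈ 87.4°
Leg 4: φ1=-0.1262536, φ2=0.1330656, Δφ=0.2593193, Δλ=2.2869224 rad; a=sin²(Δφ/2)+cosφ1·cosφ2·sin²(Δλ/2)=0.8310955521; c=2·atan2(√a, √(1-a))=2.294535388; dist=6371·c=14618.485 ≈ 14618.5 km; running total=40687.0 km
Leg 4 bearing: y=sinΔλ·cosφ2=0.74768588, x=cosφ1·sinφ2-sinφ1·cosφ2·cosΔλ=0.04968669; θ=atan2(y, x)=86.1981° ≈ 86.2°
Leg 5: φ1=0.1330656, φ2=0.0001292, Δφ=-0.1329365, Δλ=0.4908477 rad; a=sin²(Δφ/2)+cosφ1·cosφ2·sin²(Δλ/2)=0.0629228583; c=2·atan2(√a, √(1-a))=0.507104667; dist=6371·c=3230.764 ≈ 3230.8 km; running total=43917.8 km
Leg 5 bearing: y=sinΔλ·cosφ2=0.47137364, x=cosφ1·sinφ2-sinφ1·cosφ2·cosΔλ=-0.11688104; θ=atan2(y, x)=103.9261° ≈ 103.9°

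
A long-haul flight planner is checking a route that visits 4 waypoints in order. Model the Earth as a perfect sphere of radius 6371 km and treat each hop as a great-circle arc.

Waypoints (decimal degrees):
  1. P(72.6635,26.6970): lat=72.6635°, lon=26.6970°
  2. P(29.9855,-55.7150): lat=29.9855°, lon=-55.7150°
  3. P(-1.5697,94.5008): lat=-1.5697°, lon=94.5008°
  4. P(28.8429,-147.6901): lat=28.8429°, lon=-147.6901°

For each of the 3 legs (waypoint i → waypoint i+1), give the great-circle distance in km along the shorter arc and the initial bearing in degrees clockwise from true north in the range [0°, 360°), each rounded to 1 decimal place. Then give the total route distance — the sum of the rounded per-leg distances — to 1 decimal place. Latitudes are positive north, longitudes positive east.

Leg 1: φ1=1.2682173, φ2=0.5233457, Δφ=-0.7448716, Δλ=-1.4383607 rad; a=sin²(Δφ/2)+cosφ1·cosφ2·sin²(Δλ/2)=0.2444210197; c=2·atan2(√a, √(1-a))=1.034264806; dist=6371·c=6589.301 ≈ 6589.3 km; running total=6589.3 km
Leg 1 bearing: y=sinΔλ·cosφ2=-0.85856721, x=cosφ1·sinφ2-sinφ1·cosφ2·cosΔλ=0.03974779; θ=atan2(y, x)=-87.3494° <0 so +360° → 272.6506° ≈ 272.7°
Leg 2: φ1=0.5233457, φ2=-0.0273964, Δφ=-0.5507421, Δλ=2.6217603 rad; a=sin²(Δφ/2)+cosφ1·cosφ2·sin²(Δλ/2)=0.8825718926; c=2·atan2(√a, √(1-a))=2.442060945; dist=6371·c=15558.370 ≈ 15558.4 km; running total=22147.7 km
Leg 2 bearing: y=sinΔλ·cosφ2=0.49654824, x=cosφ1·sinφ2-sinφ1·cosφ2·cosΔλ=0.40987173; θ=atan2(y, x)=50.4623° ≈ 50.5°
Leg 3: φ1=-0.0273964, φ2=0.5034036, Δφ=0.5308000, Δλ=-4.2270286 rad; a=sin²(Δφ/2)+cosφ1·cosφ2·sin²(Δλ/2)=0.7108568716; c=2·atan2(√a, √(1-a))=2.006130846; dist=6371·c=12781.060 ≈ 12781.1 km; running total=34928.8 km
Leg 3 bearing: y=sinΔλ·cosφ2=0.77478003, x=cosφ1·sinφ2-sinφ1·cosφ2·cosΔλ=0.47103442; θ=atan2(y, x)=58.7021° ≈ 58.7°

Leg 1: dist=6589.3 km, bearing=272.7°
Leg 2: dist=15558.4 km, bearing=50.5°
Leg 3: dist=12781.1 km, bearing=58.7°
Total: 34928.8 km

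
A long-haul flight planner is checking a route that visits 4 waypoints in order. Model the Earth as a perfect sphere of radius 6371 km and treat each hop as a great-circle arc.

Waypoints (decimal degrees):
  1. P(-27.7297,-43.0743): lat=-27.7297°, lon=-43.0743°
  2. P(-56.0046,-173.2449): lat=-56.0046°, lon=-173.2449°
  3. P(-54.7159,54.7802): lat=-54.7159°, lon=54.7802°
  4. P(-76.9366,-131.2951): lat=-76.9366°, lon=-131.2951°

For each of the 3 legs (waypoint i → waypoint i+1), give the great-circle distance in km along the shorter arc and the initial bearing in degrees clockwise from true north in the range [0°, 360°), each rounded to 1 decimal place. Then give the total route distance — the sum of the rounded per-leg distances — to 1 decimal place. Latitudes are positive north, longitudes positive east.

Leg 1: φ1=-0.4839746, φ2=-0.9774647, Δφ=-0.4934901, Δλ=-2.2719056 rad; a=sin²(Δφ/2)+cosφ1·cosφ2·sin²(Δλ/2)=0.4667389828; c=2·atan2(√a, √(1-a))=1.504225133; dist=6371·c=9583.418 ≈ 9583.4 km; running total=9583.4 km
Leg 1 bearing: y=sinΔλ·cosφ2=-0.42724361, x=cosφ1·sinφ2-sinφ1·cosφ2·cosΔλ=-0.90168604; θ=atan2(y, x)=-154.6471° <0 so +360° → 205.3529° ≈ 205.4°
Leg 2: φ1=-0.9774647, φ2=-0.9549726, Δφ=0.0224921, Δλ=3.9797888 rad; a=sin²(Δφ/2)+cosφ1·cosφ2·sin²(Δλ/2)=0.2696124183; c=2·atan2(√a, √(1-a))=1.091927919; dist=6371·c=6956.673 ≈ 6956.7 km; running total=16540.1 km
Leg 2 bearing: y=sinΔλ·cosφ2=-0.42943286, x=cosφ1·sinφ2-sinφ1·cosφ2·cosΔλ=-0.77670694; θ=atan2(y, x)=-151.0623° <0 so +360° → 208.9377° ≈ 208.9°
Leg 3: φ1=-0.9549726, φ2=-1.3427970, Δφ=-0.3878244, Δλ=-3.2476266 rad; a=sin²(Δφ/2)+cosφ1·cosφ2·sin²(Δλ/2)=0.1673277916; c=2·atan2(√a, √(1-a))=0.842841251; dist=6371·c=5369.742 ≈ 5369.7 km; running total=21909.8 km
Leg 3 bearing: y=sinΔλ·cosφ2=0.02392188, x=cosφ1·sinφ2-sinφ1·cosφ2·cosΔλ=-0.74615317; θ=atan2(y, x)=178.1637° ≈ 178.2°

Leg 1: dist=9583.4 km, bearing=205.4°
Leg 2: dist=6956.7 km, bearing=208.9°
Leg 3: dist=5369.7 km, bearing=178.2°
Total: 21909.8 km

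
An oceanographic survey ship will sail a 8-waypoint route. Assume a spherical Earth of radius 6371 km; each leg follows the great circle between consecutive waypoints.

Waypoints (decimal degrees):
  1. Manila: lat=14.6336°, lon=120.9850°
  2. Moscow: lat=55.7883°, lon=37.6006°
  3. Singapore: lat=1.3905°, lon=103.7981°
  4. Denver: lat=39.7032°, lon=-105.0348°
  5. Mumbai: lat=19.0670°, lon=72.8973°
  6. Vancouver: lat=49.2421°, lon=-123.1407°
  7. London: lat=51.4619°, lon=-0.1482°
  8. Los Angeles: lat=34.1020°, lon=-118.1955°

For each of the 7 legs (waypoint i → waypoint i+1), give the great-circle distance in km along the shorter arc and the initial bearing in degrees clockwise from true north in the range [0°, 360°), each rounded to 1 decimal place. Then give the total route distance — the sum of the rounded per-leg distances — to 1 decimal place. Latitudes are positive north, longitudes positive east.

Leg 1: φ1=0.2554045, φ2=0.9736895, Δφ=0.7182850, Δλ=-1.4553323 rad; a=sin²(Δφ/2)+cosφ1·cosφ2·sin²(Δλ/2)=0.3642017562; c=2·atan2(√a, √(1-a))=1.295744841; dist=6371·c=8255.190 ≈ 8255.2 km; running total=8255.2 km
Leg 1 bearing: y=sinΔλ·cosφ2=-0.55850847, x=cosφ1·sinφ2-sinφ1·cosφ2·cosΔλ=0.78377525; θ=atan2(y, x)=-35.4732° <0 so +360° → 324.5268° ≈ 324.5°
Leg 2: φ1=0.9736895, φ2=0.0242688, Δφ=-0.9494207, Δλ=1.1553643 rad; a=sin²(Δφ/2)+cosφ1·cosφ2·sin²(Δλ/2)=0.3765413101; c=2·atan2(√a, √(1-a))=1.321298486; dist=6371·c=8417.993 ≈ 8418.0 km; running total=16673.2 km
Leg 2 bearing: y=sinΔλ·cosφ2=0.91467263, x=cosφ1·sinφ2-sinφ1·cosφ2·cosΔλ=-0.32000903; θ=atan2(y, x)=109.2830° ≈ 109.3°
Leg 3: φ1=0.0242688, φ2=0.6929516, Δφ=0.6686828, Δλ=-3.6448217 rad; a=sin²(Δφ/2)+cosφ1·cosφ2·sin²(Δλ/2)=0.8291428220; c=2·atan2(√a, √(1-a))=2.289335411; dist=6371·c=14585.356 ≈ 14585.4 km; running total=31258.6 km
Leg 3 bearing: y=sinΔλ·cosφ2=0.37103095, x=cosφ1·sinφ2-sinφ1·cosφ2·cosΔλ=0.65497790; θ=atan2(y, x)=29.5306° ≈ 29.5°
Leg 4: φ1=0.6929516, φ2=0.3327819, Δφ=-0.3601696, Δλ=3.1055010 rad; a=sin²(Δφ/2)+cosφ1·cosφ2·sin²(Δλ/2)=0.7589991370; c=2·atan2(√a, √(1-a))=2.115305459; dist=6371·c=13476.611 ≈ 13476.6 km; running total=44735.2 km
Leg 4 bearing: y=sinΔλ·cosφ2=0.03410417, x=cosφ1·sinφ2-sinφ1·cosφ2·cosΔλ=0.85470152; θ=atan2(y, x)=2.2850° ≈ 2.3°
Leg 5: φ1=0.3327819, φ2=0.8594368, Δφ=0.5266548, Δλ=-3.4215086 rad; a=sin²(Δφ/2)+cosφ1·cosφ2·sin²(Δλ/2)=0.6727914626; c=2·atan2(√a, √(1-a))=1.923656239; dist=6371·c=12255.614 ≈ 12255.6 km; running total=56990.8 km
Leg 5 bearing: y=sinΔλ·cosφ2=0.18036994, x=cosφ1·sinφ2-sinφ1·cosφ2·cosΔλ=0.92089040; θ=atan2(y, x)=11.0819° ≈ 11.1°
Leg 6: φ1=0.8594368, φ2=0.8981796, Δφ=0.0387428, Δλ=2.1466241 rad; a=sin²(Δφ/2)+cosφ1·cosφ2·sin²(Δλ/2)=0.3144993918; c=2·atan2(√a, √(1-a))=1.190709376; dist=6371·c=7586.009 ≈ 7586.0 km; running total=64576.8 km
Leg 6 bearing: y=sinΔλ·cosφ2=0.52256546, x=cosφ1·sinφ2-sinφ1·cosφ2·cosΔλ=0.76764799; θ=atan2(y, x)=34.2445° ≈ 34.2°
Leg 7: φ1=0.8981796, φ2=0.5951922, Δφ=-0.3029874, Δλ=-2.0603141 rad; a=sin²(Δφ/2)+cosφ1·cosφ2·sin²(Δλ/2)=0.4020122298; c=2·atan2(√a, √(1-a))=1.373544144; dist=6371·c=8750.8497 ≈ 8750.8 km; running total=73327.6 km
Leg 7 bearing: y=sinΔλ·cosφ2=-0.73079543, x=cosφ1·sinφ2-sinφ1·cosφ2·cosΔλ=0.65385903; θ=atan2(y, x)=-48.1803° <0 so +360° → 311.8197° ≈ 311.8°

Leg 1: dist=8255.2 km, bearing=324.5°
Leg 2: dist=8418.0 km, bearing=109.3°
Leg 3: dist=14585.4 km, bearing=29.5°
Leg 4: dist=13476.6 km, bearing=2.3°
Leg 5: dist=12255.6 km, bearing=11.1°
Leg 6: dist=7586.0 km, bearing=34.2°
Leg 7: dist=8750.8 km, bearing=311.8°
Total: 73327.6 km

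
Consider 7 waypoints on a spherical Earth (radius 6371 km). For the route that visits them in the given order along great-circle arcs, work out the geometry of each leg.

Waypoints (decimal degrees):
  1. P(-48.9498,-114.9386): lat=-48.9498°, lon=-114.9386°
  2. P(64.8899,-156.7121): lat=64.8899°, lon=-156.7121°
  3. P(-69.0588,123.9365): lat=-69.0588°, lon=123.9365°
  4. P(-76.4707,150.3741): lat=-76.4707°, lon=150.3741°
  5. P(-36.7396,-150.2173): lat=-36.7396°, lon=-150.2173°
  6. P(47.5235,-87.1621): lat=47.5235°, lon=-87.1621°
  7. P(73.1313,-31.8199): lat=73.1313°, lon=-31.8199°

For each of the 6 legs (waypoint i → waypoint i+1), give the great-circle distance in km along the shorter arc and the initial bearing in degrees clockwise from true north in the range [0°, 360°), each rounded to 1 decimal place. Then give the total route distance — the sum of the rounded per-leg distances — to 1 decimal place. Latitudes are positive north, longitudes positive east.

Leg 1: dist=13161.1 km, bearing=341.3°
Leg 2: dist=16106.7 km, bearing=217.6°
Leg 3: dist=1179.9 km, bearing=145.6°
Leg 4: dist=5269.7 km, bearing=69.6°
Leg 5: dist=11264.2 km, bearing=37.9°
Leg 6: dist=3912.9 km, bearing=24.5°
Total: 50894.5 km

Leg 1: φ1=-0.8543352, φ2=1.1325424, Δφ=1.9868776, Δλ=-0.7290851 rad; a=sin²(Δφ/2)+cosφ1·cosφ2·sin²(Δλ/2)=0.7375126612; c=2·atan2(√a, √(1-a))=2.065789135; dist=6371·c=13161.143 ≈ 13161.1 km; running total=13161.1 km
Leg 1 bearing: y=sinΔλ·cosφ2=-0.28270274, x=cosφ1·sinφ2-sinφ1·cosφ2·cosΔλ=0.83332473; θ=atan2(y, x)=-18.7393° <0 so +360° → 341.2607° ≈ 341.3°
Leg 2: φ1=1.1325424, φ2=-1.2053034, Δφ=-2.3378458, Δλ=4.8982421 rad; a=sin²(Δφ/2)+cosφ1·cosφ2·sin²(Δλ/2)=0.9088288520; c=2·atan2(√a, √(1-a))=2.528126939; dist=6371·c=16106.697 ≈ 16106.7 km; running total=29267.8 km
Leg 2 bearing: y=sinΔλ·cosφ2=-0.35125471, x=cosφ1·sinφ2-sinφ1·cosφ2·cosΔλ=-0.45613157; θ=atan2(y, x)=-142.4011° <0 so +360° → 217.5989° ≈ 217.6°
Leg 3: φ1=-1.2053034, φ2=-1.3346655, Δφ=-0.1293621, Δλ=0.4614232 rad; a=sin²(Δφ/2)+cosφ1·cosφ2·sin²(Δλ/2)=0.0085499555; c=2·atan2(√a, √(1-a))=0.185196484; dist=6371·c=1179.887 ≈ 1179.9 km; running total=30447.7 km
Leg 3 bearing: y=sinΔλ·cosφ2=0.10415659, x=cosφ1·sinφ2-sinφ1·cosφ2·cosΔλ=-0.15185131; θ=atan2(y, x)=145.5533° ≈ 145.6°
Leg 4: φ1=-1.3346655, φ2=-0.6412270, Δφ=0.6934385, Δλ=-5.2463096 rad; a=sin²(Δφ/2)+cosφ1·cosφ2·sin²(Δλ/2)=0.1615064392; c=2·atan2(√a, √(1-a))=0.827135053; dist=6371·c=5269.677 ≈ 5269.7 km; running total=35717.4 km
Leg 4 bearing: y=sinΔλ·cosφ2=0.68982752, x=cosφ1·sinφ2-sinφ1·cosφ2·cosΔλ=0.25656662; θ=atan2(y, x)=69.5984° ≈ 69.6°
Leg 5: φ1=-0.6412270, φ2=0.8294415, Δφ=1.4706685, Δλ=1.1005209 rad; a=sin²(Δφ/2)+cosφ1·cosφ2·sin²(Δλ/2)=0.5979886173; c=2·atan2(√a, √(1-a))=1.768050237; dist=6371·c=11264.248 ≈ 11264.2 km; running total=46981.6 km
Leg 5 bearing: y=sinΔλ·cosφ2=0.60198088, x=cosφ1·sinφ2-sinφ1·cosφ2·cosΔλ=0.77408782; θ=atan2(y, x)=37.8710° ≈ 37.9°
Leg 6: φ1=0.8294415, φ2=1.2763820, Δφ=0.4469404, Δλ=0.9659036 rad; a=sin²(Δφ/2)+cosφ1·cosφ2·sin²(Δλ/2)=0.0913733320; c=2·atan2(√a, √(1-a))=0.614167753; dist=6371·c=3912.863 ≈ 3912.9 km; running total=50894.5 km
Leg 6 bearing: y=sinΔλ·cosφ2=0.23869091, x=cosφ1·sinφ2-sinφ1·cosφ2·cosΔλ=0.52452229; θ=atan2(y, x)=24.4685° ≈ 24.5°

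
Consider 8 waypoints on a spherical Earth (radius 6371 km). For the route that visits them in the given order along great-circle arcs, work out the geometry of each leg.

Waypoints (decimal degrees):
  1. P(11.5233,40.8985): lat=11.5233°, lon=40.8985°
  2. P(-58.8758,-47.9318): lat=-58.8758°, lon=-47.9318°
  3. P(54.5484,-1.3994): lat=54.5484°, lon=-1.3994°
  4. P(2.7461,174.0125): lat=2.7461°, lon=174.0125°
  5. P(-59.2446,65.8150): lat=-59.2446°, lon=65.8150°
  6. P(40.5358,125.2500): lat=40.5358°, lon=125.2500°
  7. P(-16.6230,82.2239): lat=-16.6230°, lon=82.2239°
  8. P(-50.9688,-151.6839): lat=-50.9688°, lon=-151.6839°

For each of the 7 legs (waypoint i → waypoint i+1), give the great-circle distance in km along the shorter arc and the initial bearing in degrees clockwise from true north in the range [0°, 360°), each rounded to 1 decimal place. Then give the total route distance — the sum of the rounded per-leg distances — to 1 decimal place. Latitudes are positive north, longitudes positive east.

Leg 1: dist=11035.6 km, bearing=211.6°
Leg 2: dist=13278.1 km, bearing=28.9°
Leg 3: dist=13630.2 km, bearing=5.4°
Leg 4: dist=11294.9 km, bearing=209.7°
Leg 5: dist=12359.8 km, bearing=44.6°
Leg 6: dist=7753.6 km, bearing=224.2°
Leg 7: dist=10859.0 km, bearing=149.1°
Total: 80211.2 km

Leg 1: φ1=0.2011195, φ2=-1.0275766, Δφ=-1.2286961, Δλ=-1.5503812 rad; a=sin²(Δφ/2)+cosφ1·cosφ2·sin²(Δλ/2)=0.5803353784; c=2·atan2(√a, √(1-a))=1.732166528; dist=6371·c=11035.633 ≈ 11035.6 km; running total=11035.6 km
Leg 1 bearing: y=sinΔλ·cosφ2=-0.51678723, x=cosφ1·sinφ2-sinφ1·cosφ2·cosΔλ=-0.84090182; θ=atan2(y, x)=-148.4267° <0 so +360° → 211.5733° ≈ 211.6°
Leg 2: φ1=-1.0275766, φ2=0.9520492, Δφ=1.9796257, Δλ=0.8121436 rad; a=sin²(Δφ/2)+cosφ1·cosφ2·sin²(Δλ/2)=0.7455459634; c=2·atan2(√a, √(1-a))=2.084139130; dist=6371·c=13278.050 ≈ 13278.1 km; running total=24313.7 km
Leg 2 bearing: y=sinΔλ·cosφ2=0.42095375, x=cosφ1·sinφ2-sinφ1·cosφ2·cosΔλ=0.76264452; θ=atan2(y, x)=28.8972° ≈ 28.9°
Leg 3: φ1=0.9520492, φ2=0.0479285, Δφ=-0.9041207, Δλ=3.0615152 rad; a=sin²(Δφ/2)+cosφ1·cosφ2·sin²(Δλ/2)=0.7692322907; c=2·atan2(√a, √(1-a))=2.139410238; dist=6371·c=13630.183 ≈ 13630.2 km; running total=37943.9 km
Leg 3 bearing: y=sinΔλ·cosφ2=0.07990004, x=cosφ1·sinφ2-sinφ1·cosφ2·cosΔλ=0.83885152; θ=atan2(y, x)=5.4410° ≈ 5.4°
Leg 4: φ1=0.0479285, φ2=-1.0340133, Δφ=-1.0819418, Δλ=-1.8884026 rad; a=sin²(Δφ/2)+cosφ1·cosφ2·sin²(Δλ/2)=0.6003436834; c=2·atan2(√a, √(1-a))=1.772855839; dist=6371·c=11294.865 ≈ 11294.9 km; running total=49238.8 km
Leg 4 bearing: y=sinΔλ·cosφ2=-0.48579805, x=cosφ1·sinφ2-sinφ1·cosφ2·cosΔλ=-0.85072018; θ=atan2(y, x)=-150.2718° <0 so +360° → 209.7282° ≈ 209.7°
Leg 5: φ1=-1.0340133, φ2=0.7074832, Δφ=1.7414965, Δλ=1.0373364 rad; a=sin²(Δφ/2)+cosφ1·cosφ2·sin²(Δλ/2)=0.6804425218; c=2·atan2(√a, √(1-a))=1.940013042; dist=6371·c=12359.823 ≈ 12359.8 km; running total=61598.6 km
Leg 5 bearing: y=sinΔλ·cosφ2=0.65440017, x=cosφ1·sinφ2-sinφ1·cosφ2·cosΔλ=0.66447153; θ=atan2(y, x)=44.5625° ≈ 44.6°
Leg 6: φ1=0.7074832, φ2=-0.2901261, Δφ=-0.9976093, Δλ=-0.7509471 rad; a=sin²(Δφ/2)+cosφ1·cosφ2·sin²(Δλ/2)=0.3267761148; c=2·atan2(√a, √(1-a))=1.217014629; dist=6371·c=7753.600 ≈ 7753.6 km; running total=69352.2 km
Leg 6 bearing: y=sinΔλ·cosφ2=-0.65381532, x=cosφ1·sinφ2-sinφ1·cosφ2·cosΔλ=-0.67268081; θ=atan2(y, x)=-135.8148° <0 so +360° → 224.1852° ≈ 224.2°
Leg 7: φ1=-0.2901261, φ2=-0.8895734, Δφ=-0.5994473, Δλ=-4.0824613 rad; a=sin²(Δφ/2)+cosφ1·cosφ2·sin²(Δλ/2)=0.5666235356; c=2·atan2(√a, √(1-a))=1.704440878; dist=6371·c=10858.993 ≈ 10859.0 km; running total=80211.2 km
Leg 7 bearing: y=sinΔλ·cosφ2=0.50887687, x=cosφ1·sinφ2-sinφ1·cosφ2·cosΔλ=-0.85046431; θ=atan2(y, x)=149.1057° ≈ 149.1°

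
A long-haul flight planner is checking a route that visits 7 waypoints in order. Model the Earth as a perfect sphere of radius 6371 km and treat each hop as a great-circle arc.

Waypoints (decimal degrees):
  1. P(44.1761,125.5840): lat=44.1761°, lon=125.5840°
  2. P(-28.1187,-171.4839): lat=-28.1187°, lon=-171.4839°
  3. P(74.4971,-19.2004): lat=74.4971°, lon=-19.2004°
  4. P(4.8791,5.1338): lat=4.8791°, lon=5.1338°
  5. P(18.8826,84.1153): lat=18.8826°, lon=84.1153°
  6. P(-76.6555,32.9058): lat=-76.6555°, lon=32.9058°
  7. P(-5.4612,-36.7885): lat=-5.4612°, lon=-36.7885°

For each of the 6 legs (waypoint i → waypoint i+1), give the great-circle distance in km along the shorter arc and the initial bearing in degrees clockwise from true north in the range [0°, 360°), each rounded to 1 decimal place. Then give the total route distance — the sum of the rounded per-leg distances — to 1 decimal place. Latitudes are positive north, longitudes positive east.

Leg 1: φ1=0.7710184, φ2=-0.4907639, Δφ=-1.2617823, Δλ=-5.1848130 rad; a=sin²(Δφ/2)+cosφ1·cosφ2·sin²(Δλ/2)=0.5202961626; c=2·atan2(√a, √(1-a))=1.611399808; dist=6371·c=10266.228 ≈ 10266.2 km; running total=10266.2 km
Leg 1 bearing: y=sinΔλ·cosφ2=0.78536871, x=cosφ1·sinφ2-sinφ1·cosφ2·cosΔλ=-0.61769592; θ=atan2(y, x)=128.1852° ≈ 128.2°
Leg 2: φ1=-0.4907639, φ2=1.3002197, Δφ=1.7909836, Δλ=2.6578485 rad; a=sin²(Δφ/2)+cosφ1·cosφ2·sin²(Δλ/2)=0.8314218100; c=2·atan2(√a, √(1-a))=2.295406517; dist=6371·c=14624.035 ≈ 14624.0 km; running total=24890.2 km
Leg 2 bearing: y=sinΔλ·cosφ2=0.12431445, x=cosφ1·sinφ2-sinφ1·cosφ2·cosΔλ=0.73836593; θ=atan2(y, x)=9.5569° ≈ 9.6°
Leg 3: φ1=1.3002197, φ2=0.0851564, Δφ=-1.2150633, Δλ=0.4247119 rad; a=sin²(Δφ/2)+cosφ1·cosφ2·sin²(Δλ/2)=0.3376914208; c=2·atan2(√a, √(1-a))=1.240189388; dist=6371·c=7901.247 ≈ 7901.2 km; running total=32791.4 km
Leg 3 bearing: y=sinΔλ·cosφ2=0.41056516, x=cosφ1·sinφ2-sinφ1·cosφ2·cosΔλ=-0.85209151; θ=atan2(y, x)=154.2737° ≈ 154.3°
Leg 4: φ1=0.0851564, φ2=0.3295635, Δφ=0.2444072, Δλ=1.3784872 rad; a=sin²(Δφ/2)+cosφ1·cosφ2·sin²(Δλ/2)=0.3961445927; c=2·atan2(√a, √(1-a))=1.361562176; dist=6371·c=8674.513 ≈ 8674.5 km; running total=41465.9 km
Leg 4 bearing: y=sinΔλ·cosφ2=0.92874128, x=cosφ1·sinφ2-sinφ1·cosφ2·cosΔλ=0.30707629; θ=atan2(y, x)=71.7042° ≈ 71.7°
Leg 5: φ1=0.3295635, φ2=-1.3378909, Δφ=-1.6674544, Δλ=-0.8937744 rad; a=sin²(Δφ/2)+cosφ1·cosφ2·sin²(Δλ/2)=0.5890398833; c=2·atan2(√a, √(1-a))=1.749831007; dist=6371·c=11148.173 ≈ 11148.2 km; running total=52614.1 km
Leg 5 bearing: y=sinΔλ·cosφ2=-0.17989947, x=cosφ1·sinφ2-sinφ1·cosφ2·cosΔλ=-0.96743154; θ=atan2(y, x)=-169.4658° <0 so +360° → 190.5342° ≈ 190.5°
Leg 6: φ1=-1.3378909, φ2=-0.0953159, Δφ=1.2425749, Δλ=-1.2163950 rad; a=sin²(Δφ/2)+cosφ1·cosφ2·sin²(Δλ/2)=0.4138326778; c=2·atan2(√a, √(1-a))=1.397597042; dist=6371·c=8904.091 ≈ 8904.1 km; running total=61518.2 km
Leg 6 bearing: y=sinΔλ·cosφ2=-0.93359738, x=cosφ1·sinφ2-sinφ1·cosφ2·cosΔλ=0.31416032; θ=atan2(y, x)=-71.4016° <0 so +360° → 288.5984° ≈ 288.6°

Leg 1: dist=10266.2 km, bearing=128.2°
Leg 2: dist=14624.0 km, bearing=9.6°
Leg 3: dist=7901.2 km, bearing=154.3°
Leg 4: dist=8674.5 km, bearing=71.7°
Leg 5: dist=11148.2 km, bearing=190.5°
Leg 6: dist=8904.1 km, bearing=288.6°
Total: 61518.2 km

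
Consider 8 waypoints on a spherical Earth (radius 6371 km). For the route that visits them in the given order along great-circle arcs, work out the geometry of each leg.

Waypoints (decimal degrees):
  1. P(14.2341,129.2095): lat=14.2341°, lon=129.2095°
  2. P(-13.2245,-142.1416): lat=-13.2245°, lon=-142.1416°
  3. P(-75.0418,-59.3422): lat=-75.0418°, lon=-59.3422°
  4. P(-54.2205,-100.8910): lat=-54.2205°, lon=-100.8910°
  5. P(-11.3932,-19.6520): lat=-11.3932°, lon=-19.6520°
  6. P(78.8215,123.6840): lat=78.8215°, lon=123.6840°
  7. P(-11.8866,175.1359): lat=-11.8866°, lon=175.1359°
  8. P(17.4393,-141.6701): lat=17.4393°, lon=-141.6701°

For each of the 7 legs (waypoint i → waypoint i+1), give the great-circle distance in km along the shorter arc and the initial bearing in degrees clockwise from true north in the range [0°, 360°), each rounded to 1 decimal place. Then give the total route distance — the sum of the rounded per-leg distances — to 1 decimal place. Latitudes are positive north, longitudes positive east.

Leg 1: dist=10224.2 km, bearing=103.2°
Leg 2: dist=8381.2 km, bearing=164.7°
Leg 3: dist=2921.0 km, bearing=298.8°
Leg 4: dist=8413.8 km, bearing=89.7°
Leg 5: dist=12260.1 km, bearing=7.1°
Leg 6: dist=10542.4 km, bearing=129.8°
Leg 7: dist=5756.0 km, bearing=56.2°
Total: 58498.7 km

Leg 1: φ1=0.2484319, φ2=-0.2308111, Δφ=-0.4792430, Δλ=-4.7359701 rad; a=sin²(Δφ/2)+cosφ1·cosφ2·sin²(Δλ/2)=0.5170006402; c=2·atan2(√a, √(1-a))=1.604804162; dist=6371·c=10224.207 ≈ 10224.2 km; running total=10224.2 km
Leg 1 bearing: y=sinΔλ·cosφ2=0.97321052, x=cosφ1·sinφ2-sinφ1·cosφ2·cosΔλ=-0.22738777; θ=atan2(y, x)=103.1511° ≈ 103.2°
Leg 2: φ1=-0.2308111, φ2=-1.3097265, Δφ=-1.0789154, Δλ=1.4451221 rad; a=sin²(Δφ/2)+cosφ1·cosφ2·sin²(Δλ/2)=0.3737448704; c=2·atan2(√a, √(1-a))=1.315522616; dist=6371·c=8381.195 ≈ 8381.2 km; running total=18605.4 km
Leg 2 bearing: y=sinΔλ·cosφ2=0.25607864, x=cosφ1·sinφ2-sinφ1·cosφ2·cosΔλ=-0.93309287; θ=atan2(y, x)=164.6535° ≈ 164.7°
Leg 3: φ1=-1.3097265, φ2=-0.9463262, Δφ=0.3634002, Δλ=-0.7251634 rad; a=sin²(Δφ/2)+cosφ1·cosφ2·sin²(Δλ/2)=0.0516384799; c=2·atan2(√a, √(1-a))=0.458487282; dist=6371·c=2921.022 ≈ 2921.0 km; running total=21526.4 km
Leg 3 bearing: y=sinΔλ·cosφ2=-0.38778519, x=cosφ1·sinφ2-sinφ1·cosφ2·cosΔλ=0.21333175; θ=atan2(y, x)=-61.1835° <0 so +360° → 298.8165° ≈ 298.8°
Leg 4: φ1=-0.9463262, φ2=-0.1988489, Δφ=0.7474774, Δλ=1.4178880 rad; a=sin²(Δφ/2)+cosφ1·cosφ2·sin²(Δλ/2)=0.3762212959; c=2·atan2(√a, √(1-a))=1.320637951; dist=6371·c=8413.784 ≈ 8413.8 km; running total=29940.2 km
Leg 4 bearing: y=sinΔλ·cosφ2=0.96885683, x=cosφ1·sinφ2-sinφ1·cosφ2·cosΔλ=0.00563681; θ=atan2(y, x)=89.6667° ≈ 89.7°
Leg 5: φ1=-0.1988489, φ2=1.3756947, Δφ=1.5745435, Δλ=2.5016851 rad; a=sin²(Δφ/2)+cosφ1·cosφ2·sin²(Δλ/2)=0.6731194280; c=2·atan2(√a, √(1-a))=1.924355327; dist=6371·c=12260.068 ≈ 12260.1 km; running total=42200.3 km
Leg 5 bearing: y=sinΔλ·cosφ2=0.11576165, x=cosφ1·sinφ2-sinφ1·cosφ2·cosΔλ=0.93097685; θ=atan2(y, x)=7.0880° ≈ 7.1°
Leg 6: φ1=1.3756947, φ2=-0.2074603, Δφ=-1.5831550, Δλ=0.8980051 rad; a=sin²(Δφ/2)+cosφ1·cosφ2·sin²(Δλ/2)=0.5419231052; c=2·atan2(√a, √(1-a))=1.654741092; dist=6371·c=10542.355 ≈ 10542.4 km; running total=52742.7 km
Leg 6 bearing: y=sinΔλ·cosφ2=0.76531517, x=cosφ1·sinφ2-sinφ1·cosφ2·cosΔλ=-0.63817122; θ=atan2(y, x)=129.8236° ≈ 129.8°
Leg 7: φ1=-0.2074603, φ2=0.3043732, Δφ=0.5118335, Δλ=-5.5293078 rad; a=sin²(Δφ/2)+cosφ1·cosφ2·sin²(Δλ/2)=0.1905569935; c=2·atan2(√a, √(1-a))=0.903472640; dist=6371·c=5756.024 ≈ 5756.0 km; running total=58498.7 km
Leg 7 bearing: y=sinΔλ·cosφ2=0.65300906, x=cosφ1·sinφ2-sinφ1·cosφ2·cosΔλ=0.43653095; θ=atan2(y, x)=56.2376° ≈ 56.2°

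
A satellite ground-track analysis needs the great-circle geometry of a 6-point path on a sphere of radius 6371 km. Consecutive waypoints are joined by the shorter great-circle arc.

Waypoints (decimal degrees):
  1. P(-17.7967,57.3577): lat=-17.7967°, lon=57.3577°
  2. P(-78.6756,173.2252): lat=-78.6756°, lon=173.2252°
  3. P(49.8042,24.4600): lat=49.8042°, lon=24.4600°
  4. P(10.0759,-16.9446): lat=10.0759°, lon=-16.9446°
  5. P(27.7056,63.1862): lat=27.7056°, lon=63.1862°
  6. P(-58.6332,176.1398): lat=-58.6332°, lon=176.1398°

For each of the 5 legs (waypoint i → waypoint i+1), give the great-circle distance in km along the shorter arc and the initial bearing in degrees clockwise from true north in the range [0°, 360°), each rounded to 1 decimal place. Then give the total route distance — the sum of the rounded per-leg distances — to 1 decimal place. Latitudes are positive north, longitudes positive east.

Leg 1: dist=8606.7 km, bearing=169.6°
Leg 2: dist=16570.1 km, bearing=220.6°
Leg 3: dist=5825.7 km, bearing=235.3°
Leg 4: dist=8524.1 km, bearing=63.7°
Leg 5: dist=13923.7 km, bearing=144.1°
Total: 53450.3 km

Leg 1: φ1=-0.3106110, φ2=-1.3731483, Δφ=-1.0625372, Δλ=2.0222694 rad; a=sin²(Δφ/2)+cosφ1·cosφ2·sin²(Δλ/2)=0.3909410880; c=2·atan2(√a, √(1-a))=1.350910886; dist=6371·c=8606.653 ≈ 8606.7 km; running total=8606.7 km
Leg 1 bearing: y=sinΔλ·cosφ2=0.17668915, x=cosφ1·sinφ2-sinφ1·cosφ2·cosΔλ=-0.95979454; θ=atan2(y, x)=169.5692° ≈ 169.6°
Leg 2: φ1=-1.3731483, φ2=0.8692473, Δφ=2.2423955, Δλ=-2.5964426 rad; a=sin²(Δφ/2)+cosφ1·cosφ2·sin²(Δλ/2)=0.9286677844; c=2·atan2(√a, √(1-a))=2.600867384; dist=6371·c=16570.126 ≈ 16570.1 km; running total=25176.8 km
Leg 2 bearing: y=sinΔλ·cosφ2=-0.33467075, x=cosφ1·sinφ2-sinφ1·cosφ2·cosΔλ=-0.39111534; θ=atan2(y, x)=-139.4470° <0 so +360° → 220.5530° ≈ 220.6°
Leg 3: φ1=0.8692473, φ2=0.1758576, Δφ=-0.6933896, Δλ=-0.7226466 rad; a=sin²(Δφ/2)+cosφ1·cosφ2·sin²(Δλ/2)=0.1948705492; c=2·atan2(√a, √(1-a))=0.914408964; dist=6371·c=5825.700 ≈ 5825.7 km; running total=31002.5 km
Leg 3 bearing: y=sinΔλ·cosφ2=-0.65117165, x=cosφ1·sinφ2-sinφ1·cosφ2·cosΔλ=-0.45117575; θ=atan2(y, x)=-124.7168° <0 so +360° → 235.2832° ≈ 235.3°
Leg 4: φ1=0.1758576, φ2=0.4835539, Δφ=0.3076963, Δλ=1.3985463 rad; a=sin²(Δφ/2)+cosφ1·cosφ2·sin²(Δλ/2)=0.3846258578; c=2·atan2(√a, √(1-a))=1.337949676; dist=6371·c=8524.077 ≈ 8524.1 km; running total=39526.6 km
Leg 4 bearing: y=sinΔλ·cosφ2=0.87224646, x=cosφ1·sinφ2-sinφ1·cosφ2·cosΔλ=0.43120917; θ=atan2(y, x)=63.6938° ≈ 63.7°
Leg 5: φ1=0.4835539, φ2=-1.0233424, Δφ=-1.5068963, Δλ=1.9714122 rad; a=sin²(Δφ/2)+cosφ1·cosφ2·sin²(Δλ/2)=0.7883501067; c=2·atan2(√a, √(1-a))=2.185480107; dist=6371·c=13923.694 ≈ 13923.7 km; running total=53450.3 km
Leg 5 bearing: y=sinΔλ·cosφ2=0.47930109, x=cosφ1·sinφ2-sinφ1·cosφ2·cosΔλ=-0.66157942; θ=atan2(y, x)=144.0774° ≈ 144.1°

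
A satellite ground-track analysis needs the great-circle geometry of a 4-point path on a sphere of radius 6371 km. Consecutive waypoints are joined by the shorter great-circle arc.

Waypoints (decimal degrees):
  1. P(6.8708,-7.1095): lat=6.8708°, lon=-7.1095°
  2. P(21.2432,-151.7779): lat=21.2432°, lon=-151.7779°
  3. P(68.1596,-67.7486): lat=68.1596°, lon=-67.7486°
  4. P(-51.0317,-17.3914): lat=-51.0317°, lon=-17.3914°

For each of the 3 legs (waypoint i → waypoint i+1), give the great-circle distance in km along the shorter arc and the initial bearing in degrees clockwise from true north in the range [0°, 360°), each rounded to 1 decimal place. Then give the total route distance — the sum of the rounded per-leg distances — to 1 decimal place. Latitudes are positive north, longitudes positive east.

Leg 1: φ1=0.1199181, φ2=0.3707638, Δφ=0.2508457, Δλ=-2.5249399 rad; a=sin²(Δφ/2)+cosφ1·cosφ2·sin²(Δλ/2)=0.8557891493; c=2·atan2(√a, √(1-a))=2.362538335; dist=6371·c=15051.732 ≈ 15051.7 km; running total=15051.7 km
Leg 1 bearing: y=sinΔλ·cosφ2=-0.53901216, x=cosφ1·sinφ2-sinφ1·cosφ2·cosΔλ=0.45069082; θ=atan2(y, x)=-50.0996° <0 so +360° → 309.9004° ≈ 309.9°
Leg 2: φ1=0.3707638, φ2=1.1896094, Δφ=0.8188457, Δλ=1.4665880 rad; a=sin²(Δφ/2)+cosφ1·cosφ2·sin²(Δλ/2)=0.3138054181; c=2·atan2(√a, √(1-a))=1.189214314; dist=6371·c=7576.484 ≈ 7576.5 km; running total=22628.2 km
Leg 2 bearing: y=sinΔλ·cosφ2=0.37000429, x=cosφ1·sinφ2-sinφ1·cosφ2·cosΔλ=0.85113050; θ=atan2(y, x)=23.4956° ≈ 23.5°
Leg 3: φ1=1.1896094, φ2=-0.8906712, Δφ=-2.0802806, Δλ=0.8788989 rad; a=sin²(Δφ/2)+cosφ1·cosφ2·sin²(Δλ/2)=0.7862106213; c=2·atan2(√a, √(1-a))=2.180252029; dist=6371·c=13890.386 ≈ 13890.4 km; running total=36518.6 km
Leg 3 bearing: y=sinΔλ·cosφ2=0.48426874, x=cosφ1·sinφ2-sinφ1·cosφ2·cosΔλ=-0.66167795; θ=atan2(y, x)=143.8004° ≈ 143.8°

Leg 1: dist=15051.7 km, bearing=309.9°
Leg 2: dist=7576.5 km, bearing=23.5°
Leg 3: dist=13890.4 km, bearing=143.8°
Total: 36518.6 km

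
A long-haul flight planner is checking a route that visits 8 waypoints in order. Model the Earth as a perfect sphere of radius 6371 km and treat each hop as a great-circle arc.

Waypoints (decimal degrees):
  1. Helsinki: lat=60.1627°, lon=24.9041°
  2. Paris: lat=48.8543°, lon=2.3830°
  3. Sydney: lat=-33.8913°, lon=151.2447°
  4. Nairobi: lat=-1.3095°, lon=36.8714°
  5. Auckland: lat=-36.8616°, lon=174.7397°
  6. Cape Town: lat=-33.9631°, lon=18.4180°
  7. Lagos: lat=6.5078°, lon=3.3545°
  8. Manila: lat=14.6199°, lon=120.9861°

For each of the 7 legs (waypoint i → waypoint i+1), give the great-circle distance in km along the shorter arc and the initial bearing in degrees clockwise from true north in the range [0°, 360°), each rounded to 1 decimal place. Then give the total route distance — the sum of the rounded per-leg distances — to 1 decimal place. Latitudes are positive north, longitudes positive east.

Leg 1: φ1=1.0500372, φ2=0.8526684, Δφ=-0.1973688, Δλ=-0.3930673 rad; a=sin²(Δφ/2)+cosφ1·cosφ2·sin²(Δλ/2)=0.0221898439; c=2·atan2(√a, √(1-a))=0.299038086; dist=6371·c=1905.172 ≈ 1905.2 km; running total=1905.2 km
Leg 1 bearing: y=sinΔλ·cosφ2=-0.25202040, x=cosφ1·sinφ2-sinφ1·cosφ2·cosΔλ=-0.15256323; θ=atan2(y, x)=-121.1891° <0 so +360° → 238.8109° ≈ 238.8°
Leg 2: φ1=0.8526684, φ2=-0.5915148, Δφ=-1.4441832, Δλ=2.5981268 rad; a=sin²(Δφ/2)+cosφ1·cosφ2·sin²(Δλ/2)=0.9436997292; c=2·atan2(√a, √(1-a))=2.662469429; dist=6371·c=16962.593 ≈ 16962.6 km; running total=18867.8 km
Leg 2 bearing: y=sinΔλ·cosφ2=0.42924779, x=cosφ1·sinφ2-sinφ1·cosφ2·cosΔλ=0.16813251; θ=atan2(y, x)=68.6102° ≈ 68.6°
Leg 3: φ1=-0.5915148, φ2=-0.0228551, Δφ=0.5686597, Δλ=-1.9961907 rad; a=sin²(Δφ/2)+cosφ1·cosφ2·sin²(Δλ/2)=0.6648658150; c=2·atan2(√a, √(1-a))=1.906815620; dist=6371·c=12148.322 ≈ 12148.3 km; running total=31016.1 km
Leg 3 bearing: y=sinΔλ·cosφ2=-0.91063818, x=cosφ1·sinφ2-sinφ1·cosφ2·cosΔλ=-0.24902843; θ=atan2(y, x)=-105.2945° <0 so +360° → 254.7055° ≈ 254.7°
Leg 4: φ1=-0.0228551, φ2=-0.6433563, Δφ=-0.6205012, Δλ=2.4062558 rad; a=sin²(Δφ/2)+cosφ1·cosφ2·sin²(Δλ/2)=0.7897420509; c=2·atan2(√a, √(1-a))=2.188891858; dist=6371·c=13945.430 ≈ 13945.4 km; running total=44961.5 km
Leg 4 bearing: y=sinΔλ·cosφ2=0.53672791, x=cosφ1·sinφ2-sinφ1·cosφ2·cosΔλ=-0.61328731; θ=atan2(y, x)=138.8087° ≈ 138.8°
Leg 5: φ1=-0.6433563, φ2=-0.5927679, Δφ=0.0505884, Δλ=-2.7283284 rad; a=sin²(Δφ/2)+cosφ1·cosφ2·sin²(Δλ/2)=0.6362975040; c=2·atan2(√a, √(1-a))=1.846885484; dist=6371·c=11766.507 ≈ 11766.5 km; running total=56728.0 km
Leg 5 bearing: y=sinΔλ·cosφ2=-0.33308684, x=cosφ1·sinφ2-sinφ1·cosφ2·cosΔλ=-0.90263233; θ=atan2(y, x)=-159.7451° <0 so +360° → 200.2549° ≈ 200.3°
Leg 6: φ1=-0.5927679, φ2=0.1135825, Δφ=0.7063505, Δλ=-0.2629077 rad; a=sin²(Δφ/2)+cosφ1·cosφ2·sin²(Δλ/2)=0.1337900410; c=2·atan2(√a, √(1-a))=0.748926894; dist=6371·c=4771.413 ≈ 4771.4 km; running total=61499.4 km
Leg 6 bearing: y=sinΔλ·cosφ2=-0.25821479, x=cosφ1·sinφ2-sinφ1·cosφ2·cosΔλ=0.62998904; θ=atan2(y, x)=-22.2873° <0 so +360° → 337.7127° ≈ 337.7°
Leg 7: φ1=0.1135825, φ2=0.2551654, Δφ=0.1415829, Δλ=2.0530587 rad; a=sin²(Δφ/2)+cosφ1·cosφ2·sin²(Δλ/2)=0.7086345942; c=2·atan2(√a, √(1-a))=2.001234656; dist=6371·c=12749.866 ≈ 12749.9 km; running total=74249.3 km
Leg 7 bearing: y=sinΔλ·cosφ2=0.85726232, x=cosφ1·sinφ2-sinφ1·cosφ2·cosΔλ=0.30164175; θ=atan2(y, x)=70.6147° ≈ 70.6°

Leg 1: dist=1905.2 km, bearing=238.8°
Leg 2: dist=16962.6 km, bearing=68.6°
Leg 3: dist=12148.3 km, bearing=254.7°
Leg 4: dist=13945.4 km, bearing=138.8°
Leg 5: dist=11766.5 km, bearing=200.3°
Leg 6: dist=4771.4 km, bearing=337.7°
Leg 7: dist=12749.9 km, bearing=70.6°
Total: 74249.3 km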